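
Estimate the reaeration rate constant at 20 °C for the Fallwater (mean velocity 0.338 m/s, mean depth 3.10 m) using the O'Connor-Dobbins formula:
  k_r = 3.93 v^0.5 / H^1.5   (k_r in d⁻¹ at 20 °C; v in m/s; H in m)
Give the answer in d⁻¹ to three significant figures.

k_r = 3.93 × 0.338^0.5 / 3.10^1.5 = 3.93 × 0.5814 / 5.458 = 0.4186 d⁻¹.

k_r ≈ 0.419 d⁻¹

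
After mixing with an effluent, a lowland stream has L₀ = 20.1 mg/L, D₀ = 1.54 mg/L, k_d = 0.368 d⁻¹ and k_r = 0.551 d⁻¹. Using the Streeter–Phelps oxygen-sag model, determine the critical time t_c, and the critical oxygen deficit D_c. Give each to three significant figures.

t_c ≈ 1.99 d; D_c ≈ 6.45 mg/L

At the critical point dD/dt = 0, so k_d L₀ e^(−k_d t) = k_r D. Substituting D(t) from the Streeter–Phelps equation and solving for t gives
t_c = ln[(k_r/k_d)(1 − D₀(k_r−k_d)/(k_d L₀))] / (k_r−k_d).
Here k_r−k_d = 0.1830 d⁻¹ and 1 − D₀(k_r−k_d)/(k_d L₀) = 1 − 1.54×0.1830/(0.368×20.1) = 0.9619, so
t_c = ln(1.497 × 0.9619) / 0.1830 = 0.3648 / 0.1830 = 1.993 d.
D_c = (k_d/k_r) L₀ e^(−k_d t_c) = (0.368/0.551) × 20.1 × e^(−0.368×1.993) = 0.6679 × 20.1 × 0.4802 = 6.446 mg/L.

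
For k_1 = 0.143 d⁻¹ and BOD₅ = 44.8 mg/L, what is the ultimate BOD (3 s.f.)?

BOD₅ = L₀(1 − e^(−5k_1)) ⇒ L₀ = BOD₅ / (1 − e^(−5×0.143))
= 44.8 / (1 − 0.4892) = 44.8 / 0.5108 = 87.70 mg/L.

L₀ ≈ 87.7 mg/L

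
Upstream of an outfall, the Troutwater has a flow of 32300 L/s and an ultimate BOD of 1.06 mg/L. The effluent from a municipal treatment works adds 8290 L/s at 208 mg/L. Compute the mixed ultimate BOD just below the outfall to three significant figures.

Flow-weighted mixing: C = (Q_r C_r + Q_w C_w)/(Q_r + Q_w)
= (32300×1.06 + 8290×208)/(32300 + 8290) = 1.759×10^6/40590 = 43.32 mg/L.

43.3 mg/L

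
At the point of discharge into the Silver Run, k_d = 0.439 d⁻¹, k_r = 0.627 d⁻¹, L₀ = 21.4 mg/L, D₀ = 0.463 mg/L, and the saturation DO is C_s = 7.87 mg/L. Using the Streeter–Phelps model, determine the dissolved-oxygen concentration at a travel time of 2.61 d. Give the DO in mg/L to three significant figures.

k_d L₀/(k_r−k_d) = 0.439×21.4/(0.627−0.439) = 9.395/0.1880 = 49.97 mg/L.
e^(−k_d t) = e^(−0.439×2.610) = 0.3180; e^(−k_r t) = e^(−0.627×2.610) = 0.1947.
D = 49.97 × (0.3180 − 0.1947) + 0.463 × 0.1947 = 6.162 + 0.09013 = 6.252 mg/L.
DO = C_s − D = 7.87 − 6.252 = 1.618 mg/L.

DO ≈ 1.62 mg/L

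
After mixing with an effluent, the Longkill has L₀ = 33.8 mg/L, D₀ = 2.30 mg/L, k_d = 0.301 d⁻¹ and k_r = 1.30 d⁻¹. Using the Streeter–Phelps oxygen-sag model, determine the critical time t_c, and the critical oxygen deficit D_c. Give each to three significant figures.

t_c ≈ 1.21 d; D_c ≈ 5.44 mg/L

With k_r/k_d = 4.319 and 1 − D₀(k_r−k_d)/(k_d L₀) = 0.7742,
t_c = ln(4.319 × 0.7742) / (1.30 − 0.301) = ln(3.344) / 0.9990 = 1.207/0.9990 = 1.208 d.
D_c = (k_d/k_r) L₀ e^(−k_d t_c) = (0.301/1.30) × 33.8 × e^(−0.301×1.208) = 0.2315 × 33.8 × 0.6951 = 5.440 mg/L.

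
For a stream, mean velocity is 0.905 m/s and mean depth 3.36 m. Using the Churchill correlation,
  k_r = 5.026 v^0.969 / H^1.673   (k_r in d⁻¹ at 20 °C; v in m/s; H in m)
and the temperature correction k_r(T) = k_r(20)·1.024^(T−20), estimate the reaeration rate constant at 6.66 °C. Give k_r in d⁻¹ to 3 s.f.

k_r ≈ 0.438 d⁻¹

k_r(20) = 5.026 × 0.905^0.969 / 3.36^1.673 = 5.026 × 0.9078 / 7.596 = 0.6007 d⁻¹.
k_r(6.66) = 0.6007 × 1.024^(6.66−20) = 0.6007 × 0.7288 = 0.4378 d⁻¹.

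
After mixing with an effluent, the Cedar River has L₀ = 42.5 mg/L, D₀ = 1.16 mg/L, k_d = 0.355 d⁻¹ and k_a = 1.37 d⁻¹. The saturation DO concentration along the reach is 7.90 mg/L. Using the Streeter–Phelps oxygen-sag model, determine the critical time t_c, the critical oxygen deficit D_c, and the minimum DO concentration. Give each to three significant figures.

t_c ≈ 1.25 d; D_c ≈ 7.06 mg/L; min DO ≈ 0.835 mg/L

At the critical point dD/dt = 0, so k_d L₀ e^(−k_d t) = k_a D. Substituting D(t) from the Streeter–Phelps equation and solving for t gives
t_c = ln[(k_a/k_d)(1 − D₀(k_a−k_d)/(k_d L₀))] / (k_a−k_d).
Here k_a−k_d = 1.015 d⁻¹ and 1 − D₀(k_a−k_d)/(k_d L₀) = 1 − 1.16×1.015/(0.355×42.5) = 0.9220, so
t_c = ln(3.859 × 0.9220) / 1.015 = 1.269 / 1.015 = 1.250 d.
L(t_c) = L₀ e^(−k_d t_c) = 42.5 × 0.6415 = 27.26 mg/L, and at the critical point k_a D_c = k_d L, so D_c = (0.355/1.37) × 27.26 = 7.065 mg/L.
Minimum DO = C_s − D_c = 7.90 − 7.065 = 0.8350 mg/L.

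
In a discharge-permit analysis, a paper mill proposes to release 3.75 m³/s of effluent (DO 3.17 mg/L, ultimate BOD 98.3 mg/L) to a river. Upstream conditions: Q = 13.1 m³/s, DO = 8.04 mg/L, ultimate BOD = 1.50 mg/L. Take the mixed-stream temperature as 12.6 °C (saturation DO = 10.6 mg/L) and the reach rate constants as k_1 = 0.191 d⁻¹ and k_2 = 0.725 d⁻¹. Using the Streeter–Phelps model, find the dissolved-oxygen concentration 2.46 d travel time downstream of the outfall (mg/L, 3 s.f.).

Mixed DO = (13.1×8.04 + 3.75×3.17)/(13.1+3.75) = 117.2/16.85 = 6.956 mg/L.
Mixed L₀ = (13.1×1.50 + 3.75×98.3)/(16.85) = 388.3/16.85 = 23.04 mg/L.
Initial deficit D₀ = C_s − DO₀ = 10.6 − 6.956 = 3.644 mg/L.
D(2.46) = [0.191×23.04/(0.725−0.191)](e^(−0.191×2.46) − e^(−0.725×2.46)) + 3.644 e^(−0.725×2.46)
= 8.242 × (0.6251 − 0.1680) + 3.644 × 0.1680 = 4.379 mg/L.
DO = 10.6 − 4.379 = 6.221 mg/L.

DO ≈ 6.22 mg/L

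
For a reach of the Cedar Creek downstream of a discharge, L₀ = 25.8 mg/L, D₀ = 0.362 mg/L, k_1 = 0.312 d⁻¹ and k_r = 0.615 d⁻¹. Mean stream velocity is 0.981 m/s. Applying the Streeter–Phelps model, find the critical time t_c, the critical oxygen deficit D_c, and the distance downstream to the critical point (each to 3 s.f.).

At the critical point dD/dt = 0, so k_1 L₀ e^(−k_1 t) = k_r D. Substituting D(t) from the Streeter–Phelps equation and solving for t gives
t_c = ln[(k_r/k_1)(1 − D₀(k_r−k_1)/(k_1 L₀))] / (k_r−k_1).
Here k_r−k_1 = 0.3030 d⁻¹ and 1 − D₀(k_r−k_1)/(k_1 L₀) = 1 − 0.362×0.3030/(0.312×25.8) = 0.9864, so
t_c = ln(1.971 × 0.9864) / 0.3030 = 0.6649 / 0.3030 = 2.194 d.
L(t_c) = L₀ e^(−k_1 t_c) = 25.8 × 0.5043 = 13.01 mg/L, and at the critical point k_r D_c = k_1 L, so D_c = (0.312/0.615) × 13.01 = 6.600 mg/L.
x_c = v t_c = 0.981 m/s × 2.194 d × 86400 s/d = 186000 m ≈ 186 km.

t_c ≈ 2.19 d; D_c ≈ 6.60 mg/L; x_c ≈ 186 km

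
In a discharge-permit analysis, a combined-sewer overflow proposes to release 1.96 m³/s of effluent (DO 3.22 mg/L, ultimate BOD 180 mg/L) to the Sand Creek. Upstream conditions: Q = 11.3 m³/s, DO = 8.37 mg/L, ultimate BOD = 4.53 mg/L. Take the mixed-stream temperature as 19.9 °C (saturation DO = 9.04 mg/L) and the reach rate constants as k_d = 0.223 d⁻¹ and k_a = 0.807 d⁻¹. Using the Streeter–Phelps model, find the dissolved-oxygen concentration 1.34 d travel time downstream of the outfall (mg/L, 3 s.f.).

Mixed DO = (11.3×8.37 + 1.96×3.22)/(11.3+1.96) = 100.9/13.26 = 7.609 mg/L.
Mixed L₀ = (11.3×4.53 + 1.96×180)/(13.26) = 404.0/13.26 = 30.47 mg/L.
Initial deficit D₀ = C_s − DO₀ = 9.04 − 7.609 = 1.431 mg/L.
D(1.34) = [0.223×30.47/(0.807−0.223)](e^(−0.223×1.34) − e^(−0.807×1.34)) + 1.431 e^(−0.807×1.34)
= 11.63 × (0.7417 − 0.3391) + 1.431 × 0.3391 = 5.169 mg/L.
DO = 9.04 − 5.169 = 3.871 mg/L.

DO ≈ 3.87 mg/L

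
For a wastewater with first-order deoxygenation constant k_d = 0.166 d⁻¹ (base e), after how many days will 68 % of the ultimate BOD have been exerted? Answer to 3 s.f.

y/L₀ = 1 − e^(−k_d t) = 0.68 ⇒ e^(−k_d t) = 0.320
t = −ln(0.320) / 0.166 = 1.139 / 0.166 = 6.864 d.

t ≈ 6.86 d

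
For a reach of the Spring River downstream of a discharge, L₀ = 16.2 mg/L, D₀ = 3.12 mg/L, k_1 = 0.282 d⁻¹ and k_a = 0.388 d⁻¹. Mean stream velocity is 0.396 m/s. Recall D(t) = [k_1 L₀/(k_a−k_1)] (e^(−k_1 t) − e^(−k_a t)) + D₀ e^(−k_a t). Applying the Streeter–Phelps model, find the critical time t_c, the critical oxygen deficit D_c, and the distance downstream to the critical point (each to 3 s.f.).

t_c ≈ 2.30 d; D_c ≈ 6.15 mg/L; x_c ≈ 78.7 km

At the critical point dD/dt = 0, so k_1 L₀ e^(−k_1 t) = k_a D. Substituting D(t) from the Streeter–Phelps equation and solving for t gives
t_c = ln[(k_a/k_1)(1 − D₀(k_a−k_1)/(k_1 L₀))] / (k_a−k_1).
Here k_a−k_1 = 0.1060 d⁻¹ and 1 − D₀(k_a−k_1)/(k_1 L₀) = 1 − 3.12×0.1060/(0.282×16.2) = 0.9276, so
t_c = ln(1.376 × 0.9276) / 0.1060 = 0.2440 / 0.1060 = 2.301 d.
L(t_c) = L₀ e^(−k_1 t_c) = 16.2 × 0.5226 = 8.466 mg/L, and at the critical point k_a D_c = k_1 L, so D_c = (0.282/0.388) × 8.466 = 6.153 mg/L.
x_c = v t_c = 0.396 m/s × 2.301 d × 86400 s/d = 78740 m ≈ 78.7 km.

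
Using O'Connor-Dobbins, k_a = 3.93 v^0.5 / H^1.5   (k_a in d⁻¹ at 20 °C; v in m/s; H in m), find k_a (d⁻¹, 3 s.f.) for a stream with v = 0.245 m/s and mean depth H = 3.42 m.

k_a = 3.93 × 0.245^0.5 / 3.42^1.5 = 3.93 × 0.4950 / 6.325 = 0.3076 d⁻¹.

k_a ≈ 0.308 d⁻¹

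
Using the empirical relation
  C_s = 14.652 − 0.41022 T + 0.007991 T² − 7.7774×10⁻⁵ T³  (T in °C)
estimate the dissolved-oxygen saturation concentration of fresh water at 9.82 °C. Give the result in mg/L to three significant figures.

C_s ≈ 11.3 mg/L

C_s = 14.652 − 0.41022×9.82 + 0.007991×9.82² − 7.7774×10⁻⁵×9.82³ = 11.32 mg/L.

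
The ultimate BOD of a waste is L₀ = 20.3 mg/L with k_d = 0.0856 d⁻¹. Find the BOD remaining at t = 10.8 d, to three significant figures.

L_t = L₀ e^(−k_d t) = 20.3 × e^(−0.0856×10.8) = 20.3 × 0.3967 = 8.054 mg/L.

L ≈ 8.05 mg/L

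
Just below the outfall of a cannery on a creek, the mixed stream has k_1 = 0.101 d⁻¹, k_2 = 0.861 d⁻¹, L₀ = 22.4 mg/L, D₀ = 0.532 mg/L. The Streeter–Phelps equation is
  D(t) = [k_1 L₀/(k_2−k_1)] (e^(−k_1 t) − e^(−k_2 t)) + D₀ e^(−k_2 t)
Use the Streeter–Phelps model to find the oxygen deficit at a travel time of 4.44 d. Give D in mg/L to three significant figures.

D ≈ 1.85 mg/L

k_1 L₀/(k_2−k_1) = 0.101×22.4/(0.861−0.101) = 2.262/0.7600 = 2.977 mg/L.
e^(−k_1 t) = e^(−0.101×4.440) = 0.6386; e^(−k_2 t) = e^(−0.861×4.440) = 0.02187.
D = 2.977 × (0.6386 − 0.02187) + 0.532 × 0.02187 = 1.836 + 0.01163 = 1.848 mg/L.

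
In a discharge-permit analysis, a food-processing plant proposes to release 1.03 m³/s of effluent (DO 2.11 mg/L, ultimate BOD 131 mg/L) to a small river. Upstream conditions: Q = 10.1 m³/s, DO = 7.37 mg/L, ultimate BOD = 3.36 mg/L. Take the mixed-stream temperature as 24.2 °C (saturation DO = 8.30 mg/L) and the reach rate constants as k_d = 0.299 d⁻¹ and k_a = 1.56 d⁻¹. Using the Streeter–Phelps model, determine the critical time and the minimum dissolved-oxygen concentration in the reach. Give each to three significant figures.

Mixed DO = (10.1×7.37 + 1.03×2.11)/(10.1+1.03) = 76.61/11.13 = 6.883 mg/L.
Mixed L₀ = (10.1×3.36 + 1.03×131)/(11.13) = 168.9/11.13 = 15.17 mg/L.
Initial deficit D₀ = C_s − DO₀ = 8.30 − 6.883 = 1.417 mg/L.
t_c = (1/1.261) ln[(1.56/0.299)(1 − 1.417×1.261/(0.299×15.17))] = 0.7930 × ln(3.163) = 0.9131 d.
D_c = (0.299/1.56) × 15.17 × e^(−0.299×0.9131) = 0.1917 × 15.17 × 0.7611 = 2.213 mg/L.
Minimum DO = 8.30 − 2.213 = 6.087 mg/L.

t_c ≈ 0.913 d; minimum DO ≈ 6.09 mg/L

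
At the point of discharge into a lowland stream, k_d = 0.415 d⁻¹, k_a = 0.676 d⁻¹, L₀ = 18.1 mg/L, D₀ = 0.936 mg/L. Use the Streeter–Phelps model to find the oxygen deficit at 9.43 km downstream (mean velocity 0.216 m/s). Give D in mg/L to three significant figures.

D ≈ 3.55 mg/L

Travel time t = x/v = 9.43 km / (0.216 m/s) = 9430 m / 0.216 m/s = 43660 s = 0.5053 d.
k_d L₀/(k_a−k_d) = 0.415×18.1/(0.676−0.415) = 7.511/0.2610 = 28.78 mg/L.
e^(−k_d t) = e^(−0.415×0.5053) = 0.8108; e^(−k_a t) = e^(−0.676×0.5053) = 0.7106.
D = 28.78 × (0.8108 − 0.7106) + 0.936 × 0.7106 = 2.883 + 0.6652 = 3.548 mg/L.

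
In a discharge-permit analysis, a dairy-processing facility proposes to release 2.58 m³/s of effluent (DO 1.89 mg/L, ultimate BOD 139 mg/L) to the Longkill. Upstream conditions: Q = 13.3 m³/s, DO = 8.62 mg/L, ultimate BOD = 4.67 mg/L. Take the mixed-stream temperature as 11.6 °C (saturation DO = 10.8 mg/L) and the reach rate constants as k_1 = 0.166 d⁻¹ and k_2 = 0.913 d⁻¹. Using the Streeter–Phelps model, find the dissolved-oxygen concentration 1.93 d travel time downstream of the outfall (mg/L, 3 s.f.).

Mixed DO = (13.3×8.62 + 2.58×1.89)/(13.3+2.58) = 119.5/15.88 = 7.527 mg/L.
Mixed L₀ = (13.3×4.67 + 2.58×139)/(15.88) = 420.7/15.88 = 26.49 mg/L.
Initial deficit D₀ = C_s − DO₀ = 10.8 − 7.527 = 3.273 mg/L.
D(1.93) = [0.166×26.49/(0.913−0.166)](e^(−0.166×1.93) − e^(−0.913×1.93)) + 3.273 e^(−0.913×1.93)
= 5.888 × (0.7259 − 0.1717) + 3.273 × 0.1717 = 3.825 mg/L.
DO = 10.8 − 3.825 = 6.975 mg/L.

DO ≈ 6.98 mg/L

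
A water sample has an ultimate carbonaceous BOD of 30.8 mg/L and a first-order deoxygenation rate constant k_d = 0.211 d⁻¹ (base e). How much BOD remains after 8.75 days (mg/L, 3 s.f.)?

L_t = L₀ e^(−k_d t) = 30.8 × e^(−0.211×8.75) = 30.8 × 0.1578 = 4.861 mg/L.

L ≈ 4.86 mg/L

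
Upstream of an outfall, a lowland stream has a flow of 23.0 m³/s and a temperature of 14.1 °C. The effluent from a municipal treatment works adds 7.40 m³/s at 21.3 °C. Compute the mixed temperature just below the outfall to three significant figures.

Flow-weighted mixing: C = (Q_r C_r + Q_w C_w)/(Q_r + Q_w)
= (23.0×14.1 + 7.40×21.3)/(23.0 + 7.40) = 481.9/30.40 = 15.85 °C.

15.9 °C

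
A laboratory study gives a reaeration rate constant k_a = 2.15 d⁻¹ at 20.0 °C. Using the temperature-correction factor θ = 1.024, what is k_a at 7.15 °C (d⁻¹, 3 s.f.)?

k_a ≈ 1.59 d⁻¹

k_a(T₂) = k_a(T₁) · θ^(T₂−T₁) = 2.15 × 1.024^(7.15−20.0)
= 2.15 × 1.024^-12.8 = 2.15 × 0.7373 = 1.585 d⁻¹.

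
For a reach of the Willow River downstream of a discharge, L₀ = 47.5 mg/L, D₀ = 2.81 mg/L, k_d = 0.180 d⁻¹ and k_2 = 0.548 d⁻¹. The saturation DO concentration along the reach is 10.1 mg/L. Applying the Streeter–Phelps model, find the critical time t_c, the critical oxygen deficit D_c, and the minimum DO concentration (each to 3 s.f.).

t_c ≈ 2.68 d; D_c ≈ 9.64 mg/L; min DO ≈ 0.460 mg/L

With k_2/k_d = 3.044 and 1 − D₀(k_2−k_d)/(k_d L₀) = 0.8791,
t_c = ln(3.044 × 0.8791) / (0.548 − 0.180) = ln(2.676) / 0.3680 = 0.9844/0.3680 = 2.675 d.
L(t_c) = L₀ e^(−k_d t_c) = 47.5 × 0.6179 = 29.35 mg/L, and at the critical point k_2 D_c = k_d L, so D_c = (0.180/0.548) × 29.35 = 9.640 mg/L.
Minimum DO = C_s − D_c = 10.1 − 9.640 = 0.4601 mg/L.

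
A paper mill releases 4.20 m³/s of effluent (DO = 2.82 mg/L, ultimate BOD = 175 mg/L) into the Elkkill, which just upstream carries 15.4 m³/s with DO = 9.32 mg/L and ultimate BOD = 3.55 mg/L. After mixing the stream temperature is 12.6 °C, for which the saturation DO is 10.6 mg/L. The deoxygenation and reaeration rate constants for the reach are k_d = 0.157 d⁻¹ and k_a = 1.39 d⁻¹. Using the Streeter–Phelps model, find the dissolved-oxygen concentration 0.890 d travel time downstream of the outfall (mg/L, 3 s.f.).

DO ≈ 6.85 mg/L

Mixed DO = (15.4×9.32 + 4.20×2.82)/(15.4+4.20) = 155.4/19.60 = 7.927 mg/L.
Mixed L₀ = (15.4×3.55 + 4.20×175)/(19.60) = 789.7/19.60 = 40.29 mg/L.
Initial deficit D₀ = C_s − DO₀ = 10.6 − 7.927 = 2.673 mg/L.
D(0.890) = [0.157×40.29/(1.39−0.157)](e^(−0.157×0.890) − e^(−1.39×0.890)) + 2.673 e^(−1.39×0.890)
= 5.130 × (0.8696 − 0.2902) + 2.673 × 0.2902 = 3.748 mg/L.
DO = 10.6 − 3.748 = 6.852 mg/L.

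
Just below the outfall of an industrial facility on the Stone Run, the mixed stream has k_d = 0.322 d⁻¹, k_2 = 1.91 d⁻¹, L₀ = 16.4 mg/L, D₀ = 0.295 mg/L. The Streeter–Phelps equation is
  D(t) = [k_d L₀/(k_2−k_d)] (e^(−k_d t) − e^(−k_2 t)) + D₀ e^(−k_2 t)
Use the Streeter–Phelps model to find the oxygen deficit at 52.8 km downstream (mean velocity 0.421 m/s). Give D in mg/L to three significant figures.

Travel time t = x/v = 52.8 km / (0.421 m/s) = 52800 m / 0.421 m/s = 125400 s = 1.452 d.
k_d L₀/(k_2−k_d) = 0.322×16.4/(1.91−0.322) = 5.281/1.588 = 3.325 mg/L.
e^(−k_d t) = e^(−0.322×1.452) = 0.6266; e^(−k_2 t) = e^(−1.91×1.452) = 0.06251.
D = 3.325 × (0.6266 − 0.06251) + 0.295 × 0.06251 = 1.876 + 0.01844 = 1.894 mg/L.

D ≈ 1.89 mg/L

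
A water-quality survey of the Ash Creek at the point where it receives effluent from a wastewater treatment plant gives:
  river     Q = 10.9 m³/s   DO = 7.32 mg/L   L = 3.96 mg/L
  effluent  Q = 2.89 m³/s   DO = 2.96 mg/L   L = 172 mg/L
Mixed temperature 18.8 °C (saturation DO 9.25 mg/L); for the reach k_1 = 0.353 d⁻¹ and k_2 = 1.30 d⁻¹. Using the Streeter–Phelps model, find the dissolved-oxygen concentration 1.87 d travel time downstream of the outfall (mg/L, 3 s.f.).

DO ≈ 2.74 mg/L

Mixed DO = (10.9×7.32 + 2.89×2.96)/(10.9+2.89) = 88.34/13.79 = 6.406 mg/L.
Mixed L₀ = (10.9×3.96 + 2.89×172)/(13.79) = 540.2/13.79 = 39.18 mg/L.
Initial deficit D₀ = C_s − DO₀ = 9.25 − 6.406 = 2.844 mg/L.
D(1.87) = [0.353×39.18/(1.30−0.353)](e^(−0.353×1.87) − e^(−1.30×1.87)) + 2.844 e^(−1.30×1.87)
= 14.60 × (0.5168 − 0.08795) + 2.844 × 0.08795 = 6.513 mg/L.
DO = 9.25 − 6.513 = 2.737 mg/L.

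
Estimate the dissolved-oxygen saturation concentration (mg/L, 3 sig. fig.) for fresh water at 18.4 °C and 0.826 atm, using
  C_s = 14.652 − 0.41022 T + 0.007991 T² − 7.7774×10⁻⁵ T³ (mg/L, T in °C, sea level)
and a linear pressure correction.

C_s ≈ 7.70 mg/L

At sea level: C_s = 14.652 − 0.41022×18.4 + 0.007991×18.4² − 7.7774×10⁻⁵×18.4³ = 9.325 mg/L.
Pressure correction: C_s' = 9.325 × 0.826 = 7.702 mg/L.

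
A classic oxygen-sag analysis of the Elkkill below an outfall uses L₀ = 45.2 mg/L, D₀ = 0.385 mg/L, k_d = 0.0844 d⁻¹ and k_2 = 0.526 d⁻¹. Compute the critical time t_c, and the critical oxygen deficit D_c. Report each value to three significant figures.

With k_2/k_d = 6.232 and 1 − D₀(k_2−k_d)/(k_d L₀) = 0.9554,
t_c = ln(6.232 × 0.9554) / (0.526 − 0.0844) = ln(5.954) / 0.4416 = 1.784/0.4416 = 4.040 d.
D_c = (k_d/k_2) L₀ e^(−k_d t_c) = (0.0844/0.526) × 45.2 × e^(−0.0844×4.040) = 0.1605 × 45.2 × 0.7111 = 5.157 mg/L.

t_c ≈ 4.04 d; D_c ≈ 5.16 mg/L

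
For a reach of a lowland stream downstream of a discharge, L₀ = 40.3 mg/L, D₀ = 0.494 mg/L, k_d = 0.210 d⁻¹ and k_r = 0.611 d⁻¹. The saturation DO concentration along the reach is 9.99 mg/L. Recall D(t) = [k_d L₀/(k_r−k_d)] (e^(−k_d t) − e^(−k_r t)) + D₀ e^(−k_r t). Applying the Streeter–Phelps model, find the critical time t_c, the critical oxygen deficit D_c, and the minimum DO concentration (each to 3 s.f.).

t_c ≈ 2.60 d; D_c ≈ 8.02 mg/L; min DO ≈ 1.97 mg/L

With k_r/k_d = 2.910 and 1 − D₀(k_r−k_d)/(k_d L₀) = 0.9766,
t_c = ln(2.910 × 0.9766) / (0.611 − 0.210) = ln(2.841) / 0.4010 = 1.044/0.4010 = 2.604 d.
D_c = (k_d/k_r) L₀ e^(−k_d t_c) = (0.210/0.611) × 40.3 × e^(−0.210×2.604) = 0.3437 × 40.3 × 0.5787 = 8.016 mg/L.
Minimum DO = C_s − D_c = 9.99 − 8.016 = 1.974 mg/L.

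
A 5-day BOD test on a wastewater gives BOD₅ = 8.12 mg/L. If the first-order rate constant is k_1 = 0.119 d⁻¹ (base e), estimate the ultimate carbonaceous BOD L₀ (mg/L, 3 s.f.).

BOD₅ = L₀(1 − e^(−5k_1)) ⇒ L₀ = BOD₅ / (1 − e^(−5×0.119))
= 8.12 / (1 − 0.5516) = 8.12 / 0.4484 = 18.11 mg/L.

L₀ ≈ 18.1 mg/L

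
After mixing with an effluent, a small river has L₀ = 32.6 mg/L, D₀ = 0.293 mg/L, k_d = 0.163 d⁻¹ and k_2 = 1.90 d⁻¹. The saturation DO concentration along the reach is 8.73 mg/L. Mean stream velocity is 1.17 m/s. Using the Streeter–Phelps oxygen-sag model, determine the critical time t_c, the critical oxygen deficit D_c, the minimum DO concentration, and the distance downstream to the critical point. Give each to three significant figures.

With k_2/k_d = 11.66 and 1 − D₀(k_2−k_d)/(k_d L₀) = 0.9042,
t_c = ln(11.66 × 0.9042) / (1.90 − 0.163) = ln(10.54) / 1.737 = 2.355/1.737 = 1.356 d.
L(t_c) = L₀ e^(−k_d t_c) = 32.6 × 0.8017 = 26.14 mg/L, and at the critical point k_2 D_c = k_d L, so D_c = (0.163/1.90) × 26.14 = 2.242 mg/L.
Minimum DO = C_s − D_c = 8.73 − 2.242 = 6.488 mg/L.
x_c = v t_c = 1.17 m/s × 1.356 d × 86400 s/d = 137100 m ≈ 137 km.

t_c ≈ 1.36 d; D_c ≈ 2.24 mg/L; min DO ≈ 6.49 mg/L; x_c ≈ 137 km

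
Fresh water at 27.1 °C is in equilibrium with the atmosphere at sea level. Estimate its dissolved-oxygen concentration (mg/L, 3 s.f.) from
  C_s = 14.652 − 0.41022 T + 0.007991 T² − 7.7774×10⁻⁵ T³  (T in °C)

C_s ≈ 7.86 mg/L

C_s = 14.652 − 0.41022×27.1 + 0.007991×27.1² − 7.7774×10⁻⁵×27.1³ = 7.856 mg/L.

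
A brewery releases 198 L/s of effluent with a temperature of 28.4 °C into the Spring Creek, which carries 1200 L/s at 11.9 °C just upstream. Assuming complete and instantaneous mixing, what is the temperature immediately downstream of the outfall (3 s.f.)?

14.2 °C

Flow-weighted mixing: C = (Q_r C_r + Q_w C_w)/(Q_r + Q_w)
= (1200×11.9 + 198×28.4)/(1200 + 198) = 19900/1398 = 14.24 °C.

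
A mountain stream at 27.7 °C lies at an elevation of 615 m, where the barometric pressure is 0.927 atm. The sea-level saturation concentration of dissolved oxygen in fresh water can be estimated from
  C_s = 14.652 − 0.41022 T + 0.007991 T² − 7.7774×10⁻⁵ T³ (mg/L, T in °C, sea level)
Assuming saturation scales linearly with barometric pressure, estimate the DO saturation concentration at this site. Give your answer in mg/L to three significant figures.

C_s ≈ 7.20 mg/L

At sea level: C_s = 14.652 − 0.41022×27.7 + 0.007991×27.7² − 7.7774×10⁻⁵×27.7³ = 7.767 mg/L.
Pressure correction: C_s' = 7.767 × 0.927 = 7.200 mg/L.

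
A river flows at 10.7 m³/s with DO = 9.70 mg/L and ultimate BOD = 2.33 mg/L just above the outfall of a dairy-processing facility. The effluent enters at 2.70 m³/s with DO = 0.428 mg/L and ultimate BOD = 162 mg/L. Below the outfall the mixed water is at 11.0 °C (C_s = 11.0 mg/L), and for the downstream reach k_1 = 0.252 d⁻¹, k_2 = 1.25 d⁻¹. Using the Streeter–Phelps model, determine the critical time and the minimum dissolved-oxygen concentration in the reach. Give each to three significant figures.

t_c ≈ 1.15 d; minimum DO ≈ 5.80 mg/L

Mixed DO = (10.7×9.70 + 2.70×0.428)/(10.7+2.70) = 104.9/13.40 = 7.832 mg/L.
Mixed L₀ = (10.7×2.33 + 2.70×162)/(13.40) = 462.3/13.40 = 34.50 mg/L.
Initial deficit D₀ = C_s − DO₀ = 11.0 − 7.832 = 3.168 mg/L.
t_c = (1/0.9980) ln[(1.25/0.252)(1 − 3.168×0.9980/(0.252×34.50))] = 1.002 × ln(3.156) = 1.152 d.
D_c = (0.252/1.25) × 34.50 × e^(−0.252×1.152) = 0.2016 × 34.50 × 0.7481 = 5.203 mg/L.
Minimum DO = 11.0 − 5.203 = 5.797 mg/L.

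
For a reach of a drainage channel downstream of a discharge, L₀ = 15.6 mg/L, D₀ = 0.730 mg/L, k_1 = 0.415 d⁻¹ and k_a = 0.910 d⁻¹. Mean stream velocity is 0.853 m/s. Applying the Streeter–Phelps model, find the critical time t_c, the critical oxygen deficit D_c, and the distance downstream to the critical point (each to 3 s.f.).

t_c ≈ 1.47 d; D_c ≈ 3.87 mg/L; x_c ≈ 108 km

t_c = [1/(k_a−k_1)] ln[(k_a/k_1)(1 − D₀(k_a−k_1)/(k_1 L₀))]
= [1/(0.910−0.415)] ln[(0.910/0.415)(1 − 0.730×0.4950/(0.415×15.6))]
= (1/0.4950) ln[2.193 × 0.9442] = 2.020 × ln(2.070) = 2.020 × 0.7277 = 1.470 d.
L(t_c) = L₀ e^(−k_1 t_c) = 15.6 × 0.5433 = 8.475 mg/L, and at the critical point k_a D_c = k_1 L, so D_c = (0.415/0.910) × 8.475 = 3.865 mg/L.
x_c = v t_c = 0.853 m/s × 1.470 d × 86400 s/d = 108400 m ≈ 108 km.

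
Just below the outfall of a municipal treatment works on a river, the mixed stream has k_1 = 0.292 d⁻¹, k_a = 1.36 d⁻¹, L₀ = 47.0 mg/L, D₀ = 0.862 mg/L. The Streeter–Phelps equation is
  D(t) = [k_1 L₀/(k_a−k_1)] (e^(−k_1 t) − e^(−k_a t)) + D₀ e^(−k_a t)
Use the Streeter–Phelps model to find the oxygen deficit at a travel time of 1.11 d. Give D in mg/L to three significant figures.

D ≈ 6.64 mg/L

k_1 L₀/(k_a−k_1) = 0.292×47.0/(1.36−0.292) = 13.72/1.068 = 12.85 mg/L.
e^(−k_1 t) = e^(−0.292×1.110) = 0.7232; e^(−k_a t) = e^(−1.36×1.110) = 0.2210.
D = 12.85 × (0.7232 − 0.2210) + 0.862 × 0.2210 = 6.453 + 0.1905 = 6.643 mg/L.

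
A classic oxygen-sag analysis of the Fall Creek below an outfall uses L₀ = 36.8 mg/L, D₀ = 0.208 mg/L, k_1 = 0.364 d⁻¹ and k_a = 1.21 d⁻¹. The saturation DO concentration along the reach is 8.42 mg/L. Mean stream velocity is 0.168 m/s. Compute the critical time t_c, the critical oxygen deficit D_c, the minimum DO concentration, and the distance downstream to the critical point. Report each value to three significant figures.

t_c ≈ 1.40 d; D_c ≈ 6.64 mg/L; min DO ≈ 1.78 mg/L; x_c ≈ 20.4 km

t_c = [1/(k_a−k_1)] ln[(k_a/k_1)(1 − D₀(k_a−k_1)/(k_1 L₀))]
= [1/(1.21−0.364)] ln[(1.21/0.364)(1 − 0.208×0.8460/(0.364×36.8))]
= (1/0.8460) ln[3.324 × 0.9869] = 1.182 × ln(3.281) = 1.182 × 1.188 = 1.404 d.
L(t_c) = L₀ e^(−k_1 t_c) = 36.8 × 0.5998 = 22.07 mg/L, and at the critical point k_a D_c = k_1 L, so D_c = (0.364/1.21) × 22.07 = 6.640 mg/L.
Minimum DO = C_s − D_c = 8.42 − 6.640 = 1.780 mg/L.
x_c = v t_c = 0.168 m/s × 1.404 d × 86400 s/d = 20380 m ≈ 20.4 km.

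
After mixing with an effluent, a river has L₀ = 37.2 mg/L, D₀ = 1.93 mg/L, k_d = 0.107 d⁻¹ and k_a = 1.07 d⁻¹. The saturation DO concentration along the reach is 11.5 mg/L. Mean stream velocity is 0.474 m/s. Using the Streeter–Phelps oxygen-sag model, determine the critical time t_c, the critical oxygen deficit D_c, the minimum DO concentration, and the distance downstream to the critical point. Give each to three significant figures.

At the critical point dD/dt = 0, so k_d L₀ e^(−k_d t) = k_a D. Substituting D(t) from the Streeter–Phelps equation and solving for t gives
t_c = ln[(k_a/k_d)(1 − D₀(k_a−k_d)/(k_d L₀))] / (k_a−k_d).
Here k_a−k_d = 0.9630 d⁻¹ and 1 − D₀(k_a−k_d)/(k_d L₀) = 1 − 1.93×0.9630/(0.107×37.2) = 0.5331, so
t_c = ln(10.00 × 0.5331) / 0.9630 = 1.673 / 0.9630 = 1.738 d.
D_c = (k_d/k_a) L₀ e^(−k_d t_c) = (0.107/1.07) × 37.2 × e^(−0.107×1.738) = 0.1000 × 37.2 × 0.8303 = 3.089 mg/L.
Minimum DO = C_s − D_c = 11.5 − 3.089 = 8.411 mg/L.
x_c = v t_c = 0.474 m/s × 1.738 d × 86400 s/d = 71170 m ≈ 71.2 km.

t_c ≈ 1.74 d; D_c ≈ 3.09 mg/L; min DO ≈ 8.41 mg/L; x_c ≈ 71.2 km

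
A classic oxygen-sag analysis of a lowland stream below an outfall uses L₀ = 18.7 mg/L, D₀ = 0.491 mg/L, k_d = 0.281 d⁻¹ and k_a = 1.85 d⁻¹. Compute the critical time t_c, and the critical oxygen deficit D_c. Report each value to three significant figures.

With k_a/k_d = 6.584 and 1 − D₀(k_a−k_d)/(k_d L₀) = 0.8534,
t_c = ln(6.584 × 0.8534) / (1.85 − 0.281) = ln(5.618) / 1.569 = 1.726/1.569 = 1.100 d.
D_c = (k_d/k_a) L₀ e^(−k_d t_c) = (0.281/1.85) × 18.7 × e^(−0.281×1.100) = 0.1519 × 18.7 × 0.7341 = 2.085 mg/L.

t_c ≈ 1.10 d; D_c ≈ 2.09 mg/L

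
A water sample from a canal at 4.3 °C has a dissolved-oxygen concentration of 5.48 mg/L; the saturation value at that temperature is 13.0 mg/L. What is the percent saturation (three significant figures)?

42.2 % saturation

% saturation = C/C_s × 100 = 5.48/13.0 × 100 = 42.2 %.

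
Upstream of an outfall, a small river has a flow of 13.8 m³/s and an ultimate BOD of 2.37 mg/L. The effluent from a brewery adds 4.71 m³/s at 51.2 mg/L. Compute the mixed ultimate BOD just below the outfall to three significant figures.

Flow-weighted mixing: C = (Q_r C_r + Q_w C_w)/(Q_r + Q_w)
= (13.8×2.37 + 4.71×51.2)/(13.8 + 4.71) = 273.9/18.51 = 14.80 mg/L.

14.8 mg/L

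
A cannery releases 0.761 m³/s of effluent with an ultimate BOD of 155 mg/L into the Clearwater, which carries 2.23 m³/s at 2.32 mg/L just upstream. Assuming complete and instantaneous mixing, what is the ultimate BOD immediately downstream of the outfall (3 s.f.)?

41.2 mg/L

Flow-weighted mixing: C = (Q_r C_r + Q_w C_w)/(Q_r + Q_w)
= (2.23×2.32 + 0.761×155)/(2.23 + 0.761) = 123.1/2.991 = 41.17 mg/L.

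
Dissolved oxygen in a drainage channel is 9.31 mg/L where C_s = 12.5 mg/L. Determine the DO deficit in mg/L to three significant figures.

D = C_s − C = 12.5 − 9.31 = 3.19 mg/L.

D ≈ 3.19 mg/L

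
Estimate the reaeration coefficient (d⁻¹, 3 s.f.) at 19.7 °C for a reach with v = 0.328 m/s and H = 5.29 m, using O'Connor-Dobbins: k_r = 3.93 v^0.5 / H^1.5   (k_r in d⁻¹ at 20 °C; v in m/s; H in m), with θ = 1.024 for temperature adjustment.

k_r ≈ 0.184 d⁻¹

k_r(20) = 3.93 × 0.328^0.5 / 5.29^1.5 = 3.93 × 0.5727 / 12.17 = 0.1850 d⁻¹.
k_r(19.7) = 0.1850 × 1.024^(19.7−20) = 0.1850 × 0.9929 = 0.1837 d⁻¹.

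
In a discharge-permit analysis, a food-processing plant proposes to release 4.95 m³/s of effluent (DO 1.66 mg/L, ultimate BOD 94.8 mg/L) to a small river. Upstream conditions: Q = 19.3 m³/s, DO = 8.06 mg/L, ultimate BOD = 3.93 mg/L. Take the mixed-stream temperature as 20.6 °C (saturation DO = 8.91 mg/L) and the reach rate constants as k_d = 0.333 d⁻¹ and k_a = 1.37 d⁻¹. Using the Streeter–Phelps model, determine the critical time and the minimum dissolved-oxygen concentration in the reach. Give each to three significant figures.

Mixed DO = (19.3×8.06 + 4.95×1.66)/(19.3+4.95) = 163.8/24.25 = 6.754 mg/L.
Mixed L₀ = (19.3×3.93 + 4.95×94.8)/(24.25) = 545.1/24.25 = 22.48 mg/L.
Initial deficit D₀ = C_s − DO₀ = 8.91 − 6.754 = 2.156 mg/L.
t_c = (1/1.037) ln[(1.37/0.333)(1 − 2.156×1.037/(0.333×22.48))] = 0.9643 × ln(2.885) = 1.022 d.
D_c = (0.333/1.37) × 22.48 × e^(−0.333×1.022) = 0.2431 × 22.48 × 0.7116 = 3.888 mg/L.
Minimum DO = 8.91 − 3.888 = 5.022 mg/L.

t_c ≈ 1.02 d; minimum DO ≈ 5.02 mg/L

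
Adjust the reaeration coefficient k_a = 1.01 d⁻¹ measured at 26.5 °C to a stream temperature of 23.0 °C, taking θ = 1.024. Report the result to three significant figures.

k_a(T₂) = k_a(T₁) · θ^(T₂−T₁) = 1.01 × 1.024^(23.0−26.5)
= 1.01 × 1.024^-3.50 = 1.01 × 0.9203 = 0.9295 d⁻¹.

k_a ≈ 0.930 d⁻¹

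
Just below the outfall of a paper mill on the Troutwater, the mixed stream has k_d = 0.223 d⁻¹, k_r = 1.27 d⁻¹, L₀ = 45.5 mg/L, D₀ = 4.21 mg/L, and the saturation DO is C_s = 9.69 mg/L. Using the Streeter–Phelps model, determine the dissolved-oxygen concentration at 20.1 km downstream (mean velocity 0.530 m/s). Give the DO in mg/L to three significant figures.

DO ≈ 4.04 mg/L

Travel time t = x/v = 20.1 km / (0.530 m/s) = 20100 m / 0.530 m/s = 37920 s = 0.4389 d.
k_d L₀/(k_r−k_d) = 0.223×45.5/(1.27−0.223) = 10.15/1.047 = 9.691 mg/L.
e^(−k_d t) = e^(−0.223×0.4389) = 0.9068; e^(−k_r t) = e^(−1.27×0.4389) = 0.5727.
D = 9.691 × (0.9068 − 0.5727) + 4.21 × 0.5727 = 3.238 + 2.411 = 5.649 mg/L.
DO = C_s − D = 9.69 − 5.649 = 4.041 mg/L.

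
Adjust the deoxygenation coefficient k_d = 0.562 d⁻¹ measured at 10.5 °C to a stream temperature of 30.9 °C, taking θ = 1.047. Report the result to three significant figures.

k_d ≈ 1.43 d⁻¹

k_d(T₂) = k_d(T₁) · θ^(T₂−T₁) = 0.562 × 1.047^(30.9−10.5)
= 0.562 × 1.047^20.4 = 0.562 × 2.552 = 1.434 d⁻¹.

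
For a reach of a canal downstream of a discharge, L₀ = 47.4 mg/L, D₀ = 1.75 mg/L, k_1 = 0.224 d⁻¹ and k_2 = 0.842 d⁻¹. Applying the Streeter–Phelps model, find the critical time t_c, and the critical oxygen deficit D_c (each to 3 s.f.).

With k_2/k_1 = 3.759 and 1 − D₀(k_2−k_1)/(k_1 L₀) = 0.8981,
t_c = ln(3.759 × 0.8981) / (0.842 − 0.224) = ln(3.376) / 0.6180 = 1.217/0.6180 = 1.969 d.
D_c = (k_1/k_2) L₀ e^(−k_1 t_c) = (0.224/0.842) × 47.4 × e^(−0.224×1.969) = 0.2660 × 47.4 × 0.6434 = 8.113 mg/L.

t_c ≈ 1.97 d; D_c ≈ 8.11 mg/L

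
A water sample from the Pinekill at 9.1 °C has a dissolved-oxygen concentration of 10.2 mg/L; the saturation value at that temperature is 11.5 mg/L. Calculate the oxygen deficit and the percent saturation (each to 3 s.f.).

D = C_s − C = 11.5 − 10.2 = 1.30 mg/L.
% saturation = 10.2/11.5 × 100 = 88.7 %.

D ≈ 1.30 mg/L; 88.7 % saturation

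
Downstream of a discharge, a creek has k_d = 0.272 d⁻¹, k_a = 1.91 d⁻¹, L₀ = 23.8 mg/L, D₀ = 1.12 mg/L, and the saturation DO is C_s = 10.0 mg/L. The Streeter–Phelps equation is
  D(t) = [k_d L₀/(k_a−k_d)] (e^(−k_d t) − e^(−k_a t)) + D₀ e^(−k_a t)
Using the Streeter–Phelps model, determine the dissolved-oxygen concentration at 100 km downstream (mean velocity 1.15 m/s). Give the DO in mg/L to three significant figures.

Travel time t = x/v = 100 km / (1.15 m/s) = 100000 m / 1.15 m/s = 86960 s = 1.006 d.
k_d L₀/(k_a−k_d) = 0.272×23.8/(1.91−0.272) = 6.474/1.638 = 3.952 mg/L.
e^(−k_d t) = e^(−0.272×1.006) = 0.7605; e^(−k_a t) = e^(−1.91×1.006) = 0.1463.
D = 3.952 × (0.7605 − 0.1463) + 1.12 × 0.1463 = 2.428 + 0.1638 = 2.591 mg/L.
DO = C_s − D = 10.0 − 2.591 = 7.409 mg/L.

DO ≈ 7.41 mg/L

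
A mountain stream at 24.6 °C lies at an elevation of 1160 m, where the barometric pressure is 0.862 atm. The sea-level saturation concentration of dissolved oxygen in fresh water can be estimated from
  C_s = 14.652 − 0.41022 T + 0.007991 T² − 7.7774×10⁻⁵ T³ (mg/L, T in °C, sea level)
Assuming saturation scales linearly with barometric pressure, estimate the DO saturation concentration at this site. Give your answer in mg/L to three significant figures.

At sea level: C_s = 14.652 − 0.41022×24.6 + 0.007991×24.6² − 7.7774×10⁻⁵×24.6³ = 8.239 mg/L.
Pressure correction: C_s' = 8.239 × 0.862 = 7.102 mg/L.

C_s ≈ 7.10 mg/L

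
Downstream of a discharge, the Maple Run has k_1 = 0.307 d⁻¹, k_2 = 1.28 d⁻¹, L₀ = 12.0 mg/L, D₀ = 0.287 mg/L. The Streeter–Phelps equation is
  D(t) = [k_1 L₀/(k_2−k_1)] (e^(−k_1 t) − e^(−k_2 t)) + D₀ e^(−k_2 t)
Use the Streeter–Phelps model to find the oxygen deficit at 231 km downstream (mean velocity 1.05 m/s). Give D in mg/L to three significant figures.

D ≈ 1.60 mg/L

Travel time t = x/v = 231 km / (1.05 m/s) = 231000 m / 1.05 m/s = 220000 s = 2.546 d.
k_1 L₀/(k_2−k_1) = 0.307×12.0/(1.28−0.307) = 3.684/0.9730 = 3.786 mg/L.
e^(−k_1 t) = e^(−0.307×2.546) = 0.4576; e^(−k_2 t) = e^(−1.28×2.546) = 0.03842.
D = 3.786 × (0.4576 − 0.03842) + 0.287 × 0.03842 = 1.587 + 0.01103 = 1.598 mg/L.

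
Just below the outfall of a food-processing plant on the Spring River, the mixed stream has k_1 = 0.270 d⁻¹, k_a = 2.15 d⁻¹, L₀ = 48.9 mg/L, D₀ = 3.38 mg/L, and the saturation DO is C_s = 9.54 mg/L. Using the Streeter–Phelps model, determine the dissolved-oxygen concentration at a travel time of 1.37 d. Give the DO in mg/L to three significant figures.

k_1 L₀/(k_a−k_1) = 0.270×48.9/(2.15−0.270) = 13.20/1.880 = 7.023 mg/L.
e^(−k_1 t) = e^(−0.270×1.370) = 0.6908; e^(−k_a t) = e^(−2.15×1.370) = 0.05258.
D = 7.023 × (0.6908 − 0.05258) + 3.38 × 0.05258 = 4.482 + 0.1777 = 4.660 mg/L.
DO = C_s − D = 9.54 − 4.660 = 4.880 mg/L.

DO ≈ 4.88 mg/L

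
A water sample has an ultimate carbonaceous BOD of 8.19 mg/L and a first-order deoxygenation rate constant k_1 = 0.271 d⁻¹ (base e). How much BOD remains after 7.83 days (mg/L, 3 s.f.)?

L_t = L₀ e^(−k_1 t) = 8.19 × e^(−0.271×7.83) = 8.19 × 0.1198 = 0.9812 mg/L.

L ≈ 0.981 mg/L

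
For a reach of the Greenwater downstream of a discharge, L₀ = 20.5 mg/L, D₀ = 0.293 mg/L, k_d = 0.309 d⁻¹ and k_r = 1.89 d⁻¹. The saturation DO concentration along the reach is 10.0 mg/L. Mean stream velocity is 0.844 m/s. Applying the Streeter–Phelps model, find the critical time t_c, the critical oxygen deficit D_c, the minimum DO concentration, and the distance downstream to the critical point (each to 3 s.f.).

t_c ≈ 1.10 d; D_c ≈ 2.39 mg/L; min DO ≈ 7.61 mg/L; x_c ≈ 80.0 km

t_c = [1/(k_r−k_d)] ln[(k_r/k_d)(1 − D₀(k_r−k_d)/(k_d L₀))]
= [1/(1.89−0.309)] ln[(1.89/0.309)(1 − 0.293×1.581/(0.309×20.5))]
= (1/1.581) ln[6.117 × 0.9269] = 0.6325 × ln(5.669) = 0.6325 × 1.735 = 1.097 d.
L(t_c) = L₀ e^(−k_d t_c) = 20.5 × 0.7124 = 14.60 mg/L, and at the critical point k_r D_c = k_d L, so D_c = (0.309/1.89) × 14.60 = 2.388 mg/L.
Minimum DO = C_s − D_c = 10.0 − 2.388 = 7.612 mg/L.
x_c = v t_c = 0.844 m/s × 1.097 d × 86400 s/d = 80030 m ≈ 80.0 km.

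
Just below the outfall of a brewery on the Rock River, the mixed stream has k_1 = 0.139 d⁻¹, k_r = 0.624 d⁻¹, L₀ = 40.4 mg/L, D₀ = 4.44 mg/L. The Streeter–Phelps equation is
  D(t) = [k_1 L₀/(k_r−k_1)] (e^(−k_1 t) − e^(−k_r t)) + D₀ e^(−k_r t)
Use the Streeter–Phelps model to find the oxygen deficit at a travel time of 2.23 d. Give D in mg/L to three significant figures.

k_1 L₀/(k_r−k_1) = 0.139×40.4/(0.624−0.139) = 5.616/0.4850 = 11.58 mg/L.
e^(−k_1 t) = e^(−0.139×2.230) = 0.7335; e^(−k_r t) = e^(−0.624×2.230) = 0.2487.
D = 11.58 × (0.7335 − 0.2487) + 4.44 × 0.2487 = 5.613 + 1.104 = 6.717 mg/L.

D ≈ 6.72 mg/L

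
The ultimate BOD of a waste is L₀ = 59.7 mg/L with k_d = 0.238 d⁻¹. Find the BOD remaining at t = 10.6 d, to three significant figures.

L ≈ 4.79 mg/L

L_t = L₀ e^(−k_d t) = 59.7 × e^(−0.238×10.6) = 59.7 × 0.08023 = 4.790 mg/L.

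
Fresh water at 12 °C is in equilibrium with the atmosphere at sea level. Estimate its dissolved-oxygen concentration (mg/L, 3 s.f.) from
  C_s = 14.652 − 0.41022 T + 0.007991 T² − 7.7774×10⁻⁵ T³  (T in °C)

C_s = 14.652 − 0.41022×12 + 0.007991×12² − 7.7774×10⁻⁵×12³ = 10.75 mg/L.

C_s ≈ 10.7 mg/L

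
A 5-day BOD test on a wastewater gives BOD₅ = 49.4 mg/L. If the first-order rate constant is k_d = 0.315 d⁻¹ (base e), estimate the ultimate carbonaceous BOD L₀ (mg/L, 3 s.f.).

BOD₅ = L₀(1 − e^(−5k_d)) ⇒ L₀ = BOD₅ / (1 − e^(−5×0.315))
= 49.4 / (1 − 0.2070) = 49.4 / 0.7930 = 62.30 mg/L.

L₀ ≈ 62.3 mg/L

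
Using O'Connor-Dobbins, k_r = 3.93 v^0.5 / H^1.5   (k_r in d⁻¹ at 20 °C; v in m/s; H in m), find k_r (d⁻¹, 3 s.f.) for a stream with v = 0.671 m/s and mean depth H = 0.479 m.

k_r = 3.93 × 0.671^0.5 / 0.479^1.5 = 3.93 × 0.8191 / 0.3315 = 9.711 d⁻¹.

k_r ≈ 9.71 d⁻¹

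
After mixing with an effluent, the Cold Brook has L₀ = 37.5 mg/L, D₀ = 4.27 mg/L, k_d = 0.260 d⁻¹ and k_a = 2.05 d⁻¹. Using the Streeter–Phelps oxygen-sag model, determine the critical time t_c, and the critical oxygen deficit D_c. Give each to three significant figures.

At the critical point dD/dt = 0, so k_d L₀ e^(−k_d t) = k_a D. Substituting D(t) from the Streeter–Phelps equation and solving for t gives
t_c = ln[(k_a/k_d)(1 − D₀(k_a−k_d)/(k_d L₀))] / (k_a−k_d).
Here k_a−k_d = 1.790 d⁻¹ and 1 − D₀(k_a−k_d)/(k_d L₀) = 1 − 4.27×1.790/(0.260×37.5) = 0.2161, so
t_c = ln(7.885 × 0.2161) / 1.790 = 0.5328 / 1.790 = 0.2976 d.
L(t_c) = L₀ e^(−k_d t_c) = 37.5 × 0.9255 = 34.71 mg/L, and at the critical point k_a D_c = k_d L, so D_c = (0.260/2.05) × 34.71 = 4.402 mg/L.

t_c ≈ 0.298 d; D_c ≈ 4.40 mg/L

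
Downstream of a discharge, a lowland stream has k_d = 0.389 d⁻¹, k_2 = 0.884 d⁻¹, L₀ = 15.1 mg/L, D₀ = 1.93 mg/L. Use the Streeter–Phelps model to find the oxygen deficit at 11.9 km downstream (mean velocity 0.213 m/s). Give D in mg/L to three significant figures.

Travel time t = x/v = 11.9 km / (0.213 m/s) = 11900 m / 0.213 m/s = 55870 s = 0.6466 d.
k_d L₀/(k_2−k_d) = 0.389×15.1/(0.884−0.389) = 5.874/0.4950 = 11.87 mg/L.
e^(−k_d t) = e^(−0.389×0.6466) = 0.7776; e^(−k_2 t) = e^(−0.884×0.6466) = 0.5646.
D = 11.87 × (0.7776 − 0.5646) + 1.93 × 0.5646 = 2.527 + 1.090 = 3.617 mg/L.

D ≈ 3.62 mg/L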